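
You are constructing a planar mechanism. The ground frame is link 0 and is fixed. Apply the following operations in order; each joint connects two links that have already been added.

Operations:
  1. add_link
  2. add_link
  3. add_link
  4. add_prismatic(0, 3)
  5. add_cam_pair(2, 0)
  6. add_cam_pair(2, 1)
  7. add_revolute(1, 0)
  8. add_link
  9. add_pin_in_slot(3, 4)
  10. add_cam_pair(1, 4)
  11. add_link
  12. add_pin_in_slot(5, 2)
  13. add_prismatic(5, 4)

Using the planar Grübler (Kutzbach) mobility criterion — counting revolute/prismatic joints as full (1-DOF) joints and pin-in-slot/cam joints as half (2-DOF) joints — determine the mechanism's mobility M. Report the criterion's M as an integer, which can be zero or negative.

link 0 = ground. State L|J1|J2 = 1|0|0
+link1  2|0|0
+link2  3|0|0
+link3  4|0|0
P(0,3) f=1→J1  4|1|0
C(2,0) f=2→J2  4|1|1
C(2,1) f=2→J2  4|1|2
R(1,0) f=1→J1  4|2|2
+link4  5|2|2
PS(3,4) f=2→J2  5|2|3
C(1,4) f=2→J2  5|2|4
+link5  6|2|4
PS(5,2) f=2→J2  6|2|5
P(5,4) f=1→J1  6|3|5
M = 3(6−1)−2·3−5 = 15−6−5 = 4

M = 4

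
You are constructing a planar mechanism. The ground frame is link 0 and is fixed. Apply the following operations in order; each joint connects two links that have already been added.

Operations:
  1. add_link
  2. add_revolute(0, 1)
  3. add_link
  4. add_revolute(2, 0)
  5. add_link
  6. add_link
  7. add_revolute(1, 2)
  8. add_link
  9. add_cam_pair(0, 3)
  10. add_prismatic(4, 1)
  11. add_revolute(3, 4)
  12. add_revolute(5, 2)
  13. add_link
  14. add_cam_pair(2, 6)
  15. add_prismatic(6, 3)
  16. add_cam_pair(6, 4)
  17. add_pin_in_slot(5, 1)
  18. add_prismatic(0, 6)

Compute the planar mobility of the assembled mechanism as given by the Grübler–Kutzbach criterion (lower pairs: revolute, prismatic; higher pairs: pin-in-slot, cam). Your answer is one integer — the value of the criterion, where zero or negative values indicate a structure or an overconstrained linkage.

(L,J1,J2)=(1,0,0); link0 fixed
link1: (2,0,0)
R 0-1 [J1]: (2,1,0)
link2: (3,1,0)
R 2-0 [J1]: (3,2,0)
link3: (4,2,0)
link4: (5,2,0)
R 1-2 [J1]: (5,3,0)
link5: (6,3,0)
C 0-3 [J2]: (6,3,1)
P 4-1 [J1]: (6,4,1)
R 3-4 [J1]: (6,5,1)
R 5-2 [J1]: (6,6,1)
link6: (7,6,1)
C 2-6 [J2]: (7,6,2)
P 6-3 [J1]: (7,7,2)
C 6-4 [J2]: (7,7,3)
PS 5-1 [J2]: (7,7,4)
P 0-6 [J1]: (7,8,4)
Grübler: 3·6 − 2·8 − 4 = -2

M = -2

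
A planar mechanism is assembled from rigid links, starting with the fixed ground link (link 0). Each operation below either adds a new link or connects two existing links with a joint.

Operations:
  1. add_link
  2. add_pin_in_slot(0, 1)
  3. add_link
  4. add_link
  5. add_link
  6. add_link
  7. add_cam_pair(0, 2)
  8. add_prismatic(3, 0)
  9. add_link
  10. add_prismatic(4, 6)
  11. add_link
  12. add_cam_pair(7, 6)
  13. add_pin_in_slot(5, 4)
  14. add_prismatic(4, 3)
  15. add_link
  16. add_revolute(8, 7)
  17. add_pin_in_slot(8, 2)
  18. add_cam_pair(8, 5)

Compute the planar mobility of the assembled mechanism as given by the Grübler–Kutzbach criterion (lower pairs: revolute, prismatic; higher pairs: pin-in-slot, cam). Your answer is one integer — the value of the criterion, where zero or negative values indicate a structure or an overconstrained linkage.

(L,J1,J2)=(1,0,0); link0 fixed
link1: (2,0,0)
PS 0-1 [J2]: (2,0,1)
link2: (3,0,1)
link3: (4,0,1)
link4: (5,0,1)
link5: (6,0,1)
C 0-2 [J2]: (6,0,2)
P 3-0 [J1]: (6,1,2)
link6: (7,1,2)
P 4-6 [J1]: (7,2,2)
link7: (8,2,2)
C 7-6 [J2]: (8,2,3)
PS 5-4 [J2]: (8,2,4)
P 4-3 [J1]: (8,3,4)
link8: (9,3,4)
R 8-7 [J1]: (9,4,4)
PS 8-2 [J2]: (9,4,5)
C 8-5 [J2]: (9,4,6)
Grübler: 3·8 − 2·4 − 6 = 10

M = 10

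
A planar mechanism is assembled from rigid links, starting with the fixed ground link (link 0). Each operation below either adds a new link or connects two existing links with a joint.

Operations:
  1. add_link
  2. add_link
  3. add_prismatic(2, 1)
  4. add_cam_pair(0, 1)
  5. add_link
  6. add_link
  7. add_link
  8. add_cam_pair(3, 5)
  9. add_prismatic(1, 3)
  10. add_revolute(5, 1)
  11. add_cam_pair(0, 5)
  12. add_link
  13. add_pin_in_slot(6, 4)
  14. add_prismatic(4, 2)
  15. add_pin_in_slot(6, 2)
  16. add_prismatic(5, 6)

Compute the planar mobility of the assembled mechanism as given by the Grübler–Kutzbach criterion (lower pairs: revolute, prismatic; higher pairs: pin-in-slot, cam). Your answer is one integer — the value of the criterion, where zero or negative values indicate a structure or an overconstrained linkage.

M = 3

L=1 J1=0 J2=0
add link → L=2 J1=0 J2=0
add link → L=3 J1=0 J2=0
P@2,1 dof=1 J1 → L=3 J1=1 J2=0
C@0,1 dof=2 J2 → L=3 J1=1 J2=1
add link → L=4 J1=1 J2=1
add link → L=5 J1=1 J2=1
add link → L=6 J1=1 J2=1
C@3,5 dof=2 J2 → L=6 J1=1 J2=2
P@1,3 dof=1 J1 → L=6 J1=2 J2=2
R@5,1 dof=1 J1 → L=6 J1=3 J2=2
C@0,5 dof=2 J2 → L=6 J1=3 J2=3
add link → L=7 J1=3 J2=3
PS@6,4 dof=2 J2 → L=7 J1=3 J2=4
P@4,2 dof=1 J1 → L=7 J1=4 J2=4
PS@6,2 dof=2 J2 → L=7 J1=4 J2=5
P@5,6 dof=1 J1 → L=7 J1=5 J2=5
M=3(L−1)−2J1−J2=3·6−2·5−5=3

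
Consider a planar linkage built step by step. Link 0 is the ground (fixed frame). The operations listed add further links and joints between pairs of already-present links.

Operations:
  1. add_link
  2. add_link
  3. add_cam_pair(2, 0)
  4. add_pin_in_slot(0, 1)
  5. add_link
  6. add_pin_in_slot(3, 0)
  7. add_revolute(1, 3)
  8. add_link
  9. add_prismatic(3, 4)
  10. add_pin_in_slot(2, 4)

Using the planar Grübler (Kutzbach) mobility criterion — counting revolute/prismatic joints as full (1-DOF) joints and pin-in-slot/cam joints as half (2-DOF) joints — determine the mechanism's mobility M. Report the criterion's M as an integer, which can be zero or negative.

(L,J1,J2)=(1,0,0); link0 fixed
link1: (2,0,0)
link2: (3,0,0)
C 2-0 [J2]: (3,0,1)
PS 0-1 [J2]: (3,0,2)
link3: (4,0,2)
PS 3-0 [J2]: (4,0,3)
R 1-3 [J1]: (4,1,3)
link4: (5,1,3)
P 3-4 [J1]: (5,2,3)
PS 2-4 [J2]: (5,2,4)
Grübler: 3·4 − 2·2 − 4 = 4

M = 4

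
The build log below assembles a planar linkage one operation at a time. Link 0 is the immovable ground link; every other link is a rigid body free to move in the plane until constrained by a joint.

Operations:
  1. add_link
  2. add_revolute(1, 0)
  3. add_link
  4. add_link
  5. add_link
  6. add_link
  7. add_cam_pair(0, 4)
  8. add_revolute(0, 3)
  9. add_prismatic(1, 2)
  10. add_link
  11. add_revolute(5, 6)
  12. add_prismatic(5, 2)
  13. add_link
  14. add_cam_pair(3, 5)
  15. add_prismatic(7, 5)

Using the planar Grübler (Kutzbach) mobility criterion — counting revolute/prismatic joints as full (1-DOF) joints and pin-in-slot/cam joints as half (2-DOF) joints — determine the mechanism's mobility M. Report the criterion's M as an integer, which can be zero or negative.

link 0 = ground. State L|J1|J2 = 1|0|0
+link1  2|0|0
R(1,0) f=1→J1  2|1|0
+link2  3|1|0
+link3  4|1|0
+link4  5|1|0
+link5  6|1|0
C(0,4) f=2→J2  6|1|1
R(0,3) f=1→J1  6|2|1
P(1,2) f=1→J1  6|3|1
+link6  7|3|1
R(5,6) f=1→J1  7|4|1
P(5,2) f=1→J1  7|5|1
+link7  8|5|1
C(3,5) f=2→J2  8|5|2
P(7,5) f=1→J1  8|6|2
M = 3(8−1)−2·6−2 = 21−12−2 = 7

M = 7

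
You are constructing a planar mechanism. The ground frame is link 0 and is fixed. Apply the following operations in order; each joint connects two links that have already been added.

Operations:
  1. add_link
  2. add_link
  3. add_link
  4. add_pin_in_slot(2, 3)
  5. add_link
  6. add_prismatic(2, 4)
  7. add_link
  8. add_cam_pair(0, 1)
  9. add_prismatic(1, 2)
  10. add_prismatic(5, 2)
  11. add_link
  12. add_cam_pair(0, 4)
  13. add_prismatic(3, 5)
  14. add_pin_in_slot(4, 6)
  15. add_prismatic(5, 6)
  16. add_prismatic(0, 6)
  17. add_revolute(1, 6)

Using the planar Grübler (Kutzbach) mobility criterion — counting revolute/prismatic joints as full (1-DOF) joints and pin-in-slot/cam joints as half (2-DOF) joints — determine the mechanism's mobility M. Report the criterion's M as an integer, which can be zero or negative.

M = 0

link 0 = ground. State L|J1|J2 = 1|0|0
+link1  2|0|0
+link2  3|0|0
+link3  4|0|0
PS(2,3) f=2→J2  4|0|1
+link4  5|0|1
P(2,4) f=1→J1  5|1|1
+link5  6|1|1
C(0,1) f=2→J2  6|1|2
P(1,2) f=1→J1  6|2|2
P(5,2) f=1→J1  6|3|2
+link6  7|3|2
C(0,4) f=2→J2  7|3|3
P(3,5) f=1→J1  7|4|3
PS(4,6) f=2→J2  7|4|4
P(5,6) f=1→J1  7|5|4
P(0,6) f=1→J1  7|6|4
R(1,6) f=1→J1  7|7|4
M = 3(7−1)−2·7−4 = 18−14−4 = 0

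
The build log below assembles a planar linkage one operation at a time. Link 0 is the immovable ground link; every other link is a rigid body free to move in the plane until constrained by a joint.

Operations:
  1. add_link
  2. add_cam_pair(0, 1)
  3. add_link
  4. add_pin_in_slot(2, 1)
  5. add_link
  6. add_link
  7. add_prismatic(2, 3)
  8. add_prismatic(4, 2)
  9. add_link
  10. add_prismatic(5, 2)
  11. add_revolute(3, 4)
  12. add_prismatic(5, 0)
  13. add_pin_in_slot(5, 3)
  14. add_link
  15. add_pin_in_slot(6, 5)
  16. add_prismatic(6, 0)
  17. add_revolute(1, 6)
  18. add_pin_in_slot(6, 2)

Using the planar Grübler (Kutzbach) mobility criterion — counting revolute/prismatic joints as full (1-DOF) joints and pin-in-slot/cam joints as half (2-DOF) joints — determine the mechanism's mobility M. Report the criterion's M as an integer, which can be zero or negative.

M = -1

ground; <1,0,0>
#1 <2,0,0>
C:0↔1 J2 <2,0,1>
#2 <3,0,1>
PS:2↔1 J2 <3,0,2>
#3 <4,0,2>
#4 <5,0,2>
P:2↔3 J1 <5,1,2>
P:4↔2 J1 <5,2,2>
#5 <6,2,2>
P:5↔2 J1 <6,3,2>
R:3↔4 J1 <6,4,2>
P:5↔0 J1 <6,5,2>
PS:5↔3 J2 <6,5,3>
#6 <7,5,3>
PS:6↔5 J2 <7,5,4>
P:6↔0 J1 <7,6,4>
R:1↔6 J1 <7,7,4>
PS:6↔2 J2 <7,7,5>
3×6 − 2×7 − 1×5 = -1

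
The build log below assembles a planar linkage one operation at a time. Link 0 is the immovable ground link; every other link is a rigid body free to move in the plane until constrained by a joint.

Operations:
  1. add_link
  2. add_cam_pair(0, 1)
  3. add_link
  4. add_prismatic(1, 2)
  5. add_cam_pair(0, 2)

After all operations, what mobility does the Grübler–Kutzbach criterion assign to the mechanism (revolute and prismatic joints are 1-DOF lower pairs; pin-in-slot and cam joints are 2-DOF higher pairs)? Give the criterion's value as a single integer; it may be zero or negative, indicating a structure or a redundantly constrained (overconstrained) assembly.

(L,J1,J2)=(1,0,0); link0 fixed
link1: (2,0,0)
C 0-1 [J2]: (2,0,1)
link2: (3,0,1)
P 1-2 [J1]: (3,1,1)
C 0-2 [J2]: (3,1,2)
Grübler: 3·2 − 2·1 − 2 = 2

M = 2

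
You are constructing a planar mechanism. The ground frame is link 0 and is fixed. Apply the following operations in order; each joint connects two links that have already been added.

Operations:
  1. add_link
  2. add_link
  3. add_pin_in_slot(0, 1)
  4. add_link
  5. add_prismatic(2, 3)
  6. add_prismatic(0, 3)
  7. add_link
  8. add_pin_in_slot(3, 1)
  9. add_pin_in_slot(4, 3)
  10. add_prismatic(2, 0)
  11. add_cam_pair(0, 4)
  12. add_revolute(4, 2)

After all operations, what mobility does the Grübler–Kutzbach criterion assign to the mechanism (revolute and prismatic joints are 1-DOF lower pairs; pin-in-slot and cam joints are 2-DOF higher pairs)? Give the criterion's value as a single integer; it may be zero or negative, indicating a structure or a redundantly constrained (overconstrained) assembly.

[1;0;0] (link 0 is ground)
L+ [2;0;0]
L+ [3;0;0]
PS(0,1)∈J2 [3;0;1]
L+ [4;0;1]
P(2,3)∈J1 [4;1;1]
P(0,3)∈J1 [4;2;1]
L+ [5;2;1]
PS(3,1)∈J2 [5;2;2]
PS(4,3)∈J2 [5;2;3]
P(2,0)∈J1 [5;3;3]
C(0,4)∈J2 [5;3;4]
R(4,2)∈J1 [5;4;4]
mobility = 12 − 8 − 4 = 0

M = 0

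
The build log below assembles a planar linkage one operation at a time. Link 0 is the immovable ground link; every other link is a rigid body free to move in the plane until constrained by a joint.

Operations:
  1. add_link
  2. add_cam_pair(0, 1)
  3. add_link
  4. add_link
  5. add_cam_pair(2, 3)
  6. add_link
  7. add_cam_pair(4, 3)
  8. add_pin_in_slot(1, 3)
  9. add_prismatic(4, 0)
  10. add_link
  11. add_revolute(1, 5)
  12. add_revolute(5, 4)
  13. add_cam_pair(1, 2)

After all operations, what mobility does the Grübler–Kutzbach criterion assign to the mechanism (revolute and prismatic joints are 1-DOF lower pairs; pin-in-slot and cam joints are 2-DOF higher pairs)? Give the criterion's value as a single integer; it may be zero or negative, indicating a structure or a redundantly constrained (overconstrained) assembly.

M = 4

L=1 J1=0 J2=0
add link → L=2 J1=0 J2=0
C@0,1 dof=2 J2 → L=2 J1=0 J2=1
add link → L=3 J1=0 J2=1
add link → L=4 J1=0 J2=1
C@2,3 dof=2 J2 → L=4 J1=0 J2=2
add link → L=5 J1=0 J2=2
C@4,3 dof=2 J2 → L=5 J1=0 J2=3
PS@1,3 dof=2 J2 → L=5 J1=0 J2=4
P@4,0 dof=1 J1 → L=5 J1=1 J2=4
add link → L=6 J1=1 J2=4
R@1,5 dof=1 J1 → L=6 J1=2 J2=4
R@5,4 dof=1 J1 → L=6 J1=3 J2=4
C@1,2 dof=2 J2 → L=6 J1=3 J2=5
M=3(L−1)−2J1−J2=3·5−2·3−5=4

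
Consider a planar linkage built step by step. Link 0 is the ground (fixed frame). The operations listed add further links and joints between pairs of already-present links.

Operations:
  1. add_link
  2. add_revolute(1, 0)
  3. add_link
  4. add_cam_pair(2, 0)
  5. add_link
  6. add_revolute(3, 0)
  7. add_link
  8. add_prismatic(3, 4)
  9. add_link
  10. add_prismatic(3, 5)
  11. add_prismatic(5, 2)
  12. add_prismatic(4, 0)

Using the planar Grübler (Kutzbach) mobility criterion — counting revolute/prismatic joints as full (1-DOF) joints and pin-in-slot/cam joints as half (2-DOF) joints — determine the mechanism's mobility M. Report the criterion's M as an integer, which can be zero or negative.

L=1 J1=0 J2=0
add link → L=2 J1=0 J2=0
R@1,0 dof=1 J1 → L=2 J1=1 J2=0
add link → L=3 J1=1 J2=0
C@2,0 dof=2 J2 → L=3 J1=1 J2=1
add link → L=4 J1=1 J2=1
R@3,0 dof=1 J1 → L=4 J1=2 J2=1
add link → L=5 J1=2 J2=1
P@3,4 dof=1 J1 → L=5 J1=3 J2=1
add link → L=6 J1=3 J2=1
P@3,5 dof=1 J1 → L=6 J1=4 J2=1
P@5,2 dof=1 J1 → L=6 J1=5 J2=1
P@4,0 dof=1 J1 → L=6 J1=6 J2=1
M=3(L−1)−2J1−J2=3·5−2·6−1=2

M = 2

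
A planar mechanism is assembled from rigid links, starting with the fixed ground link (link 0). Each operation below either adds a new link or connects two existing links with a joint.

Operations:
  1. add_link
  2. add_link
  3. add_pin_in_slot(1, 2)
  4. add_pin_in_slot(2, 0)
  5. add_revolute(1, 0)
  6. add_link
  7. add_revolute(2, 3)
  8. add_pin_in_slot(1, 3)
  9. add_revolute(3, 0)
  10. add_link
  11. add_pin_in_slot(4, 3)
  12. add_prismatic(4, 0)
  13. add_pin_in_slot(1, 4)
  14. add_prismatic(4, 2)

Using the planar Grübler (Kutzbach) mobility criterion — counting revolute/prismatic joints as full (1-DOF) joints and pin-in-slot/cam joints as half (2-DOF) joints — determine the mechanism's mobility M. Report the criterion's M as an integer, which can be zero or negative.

ground; <1,0,0>
#1 <2,0,0>
#2 <3,0,0>
PS:1↔2 J2 <3,0,1>
PS:2↔0 J2 <3,0,2>
R:1↔0 J1 <3,1,2>
#3 <4,1,2>
R:2↔3 J1 <4,2,2>
PS:1↔3 J2 <4,2,3>
R:3↔0 J1 <4,3,3>
#4 <5,3,3>
PS:4↔3 J2 <5,3,4>
P:4↔0 J1 <5,4,4>
PS:1↔4 J2 <5,4,5>
P:4↔2 J1 <5,5,5>
3×4 − 2×5 − 1×5 = -3

M = -3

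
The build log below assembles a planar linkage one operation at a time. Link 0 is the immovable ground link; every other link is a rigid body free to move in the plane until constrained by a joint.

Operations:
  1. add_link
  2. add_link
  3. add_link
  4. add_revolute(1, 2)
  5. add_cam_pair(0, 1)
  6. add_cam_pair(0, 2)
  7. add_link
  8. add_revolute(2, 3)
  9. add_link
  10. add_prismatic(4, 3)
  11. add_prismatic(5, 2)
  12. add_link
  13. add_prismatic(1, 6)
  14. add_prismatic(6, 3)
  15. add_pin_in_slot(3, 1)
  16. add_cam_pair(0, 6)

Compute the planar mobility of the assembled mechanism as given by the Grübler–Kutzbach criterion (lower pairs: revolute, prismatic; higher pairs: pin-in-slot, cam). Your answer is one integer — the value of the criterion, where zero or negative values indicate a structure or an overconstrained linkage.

M = 2

ground; <1,0,0>
#1 <2,0,0>
#2 <3,0,0>
#3 <4,0,0>
R:1↔2 J1 <4,1,0>
C:0↔1 J2 <4,1,1>
C:0↔2 J2 <4,1,2>
#4 <5,1,2>
R:2↔3 J1 <5,2,2>
#5 <6,2,2>
P:4↔3 J1 <6,3,2>
P:5↔2 J1 <6,4,2>
#6 <7,4,2>
P:1↔6 J1 <7,5,2>
P:6↔3 J1 <7,6,2>
PS:3↔1 J2 <7,6,3>
C:0↔6 J2 <7,6,4>
3×6 − 2×6 − 1×4 = 2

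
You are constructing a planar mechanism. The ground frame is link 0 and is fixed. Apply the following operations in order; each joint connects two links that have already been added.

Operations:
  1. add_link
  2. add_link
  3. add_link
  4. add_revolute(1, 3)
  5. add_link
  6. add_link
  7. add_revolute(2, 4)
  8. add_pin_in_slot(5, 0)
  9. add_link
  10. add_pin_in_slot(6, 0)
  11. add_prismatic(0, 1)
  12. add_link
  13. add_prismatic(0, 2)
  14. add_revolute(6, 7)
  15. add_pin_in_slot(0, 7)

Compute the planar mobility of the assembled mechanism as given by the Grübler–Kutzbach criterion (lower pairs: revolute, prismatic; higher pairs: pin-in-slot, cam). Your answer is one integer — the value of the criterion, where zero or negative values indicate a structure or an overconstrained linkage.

ground; <1,0,0>
#1 <2,0,0>
#2 <3,0,0>
#3 <4,0,0>
R:1↔3 J1 <4,1,0>
#4 <5,1,0>
#5 <6,1,0>
R:2↔4 J1 <6,2,0>
PS:5↔0 J2 <6,2,1>
#6 <7,2,1>
PS:6↔0 J2 <7,2,2>
P:0↔1 J1 <7,3,2>
#7 <8,3,2>
P:0↔2 J1 <8,4,2>
R:6↔7 J1 <8,5,2>
PS:0↔7 J2 <8,5,3>
3×7 − 2×5 − 1×3 = 8

M = 8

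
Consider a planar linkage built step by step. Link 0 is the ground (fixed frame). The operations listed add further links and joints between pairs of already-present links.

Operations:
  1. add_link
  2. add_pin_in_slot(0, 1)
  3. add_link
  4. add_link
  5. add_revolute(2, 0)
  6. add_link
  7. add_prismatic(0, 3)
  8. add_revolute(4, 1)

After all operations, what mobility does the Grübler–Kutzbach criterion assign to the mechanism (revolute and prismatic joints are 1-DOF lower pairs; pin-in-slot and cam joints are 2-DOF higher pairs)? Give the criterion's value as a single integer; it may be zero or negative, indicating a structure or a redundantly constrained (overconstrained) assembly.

M = 5

(L,J1,J2)=(1,0,0); link0 fixed
link1: (2,0,0)
PS 0-1 [J2]: (2,0,1)
link2: (3,0,1)
link3: (4,0,1)
R 2-0 [J1]: (4,1,1)
link4: (5,1,1)
P 0-3 [J1]: (5,2,1)
R 4-1 [J1]: (5,3,1)
Grübler: 3·4 − 2·3 − 1 = 5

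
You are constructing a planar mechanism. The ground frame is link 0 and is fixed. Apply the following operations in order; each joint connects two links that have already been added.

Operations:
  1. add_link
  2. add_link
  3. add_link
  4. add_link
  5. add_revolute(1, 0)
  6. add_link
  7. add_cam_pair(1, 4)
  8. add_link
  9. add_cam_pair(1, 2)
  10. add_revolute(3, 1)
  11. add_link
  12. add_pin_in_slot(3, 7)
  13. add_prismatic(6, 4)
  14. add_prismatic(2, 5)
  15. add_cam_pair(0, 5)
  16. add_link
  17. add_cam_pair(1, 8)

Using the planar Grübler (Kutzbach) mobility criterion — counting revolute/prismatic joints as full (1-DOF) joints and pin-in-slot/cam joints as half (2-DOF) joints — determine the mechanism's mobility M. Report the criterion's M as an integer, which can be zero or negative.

M = 11

[1;0;0] (link 0 is ground)
L+ [2;0;0]
L+ [3;0;0]
L+ [4;0;0]
L+ [5;0;0]
R(1,0)∈J1 [5;1;0]
L+ [6;1;0]
C(1,4)∈J2 [6;1;1]
L+ [7;1;1]
C(1,2)∈J2 [7;1;2]
R(3,1)∈J1 [7;2;2]
L+ [8;2;2]
PS(3,7)∈J2 [8;2;3]
P(6,4)∈J1 [8;3;3]
P(2,5)∈J1 [8;4;3]
C(0,5)∈J2 [8;4;4]
L+ [9;4;4]
C(1,8)∈J2 [9;4;5]
mobility = 24 − 8 − 5 = 11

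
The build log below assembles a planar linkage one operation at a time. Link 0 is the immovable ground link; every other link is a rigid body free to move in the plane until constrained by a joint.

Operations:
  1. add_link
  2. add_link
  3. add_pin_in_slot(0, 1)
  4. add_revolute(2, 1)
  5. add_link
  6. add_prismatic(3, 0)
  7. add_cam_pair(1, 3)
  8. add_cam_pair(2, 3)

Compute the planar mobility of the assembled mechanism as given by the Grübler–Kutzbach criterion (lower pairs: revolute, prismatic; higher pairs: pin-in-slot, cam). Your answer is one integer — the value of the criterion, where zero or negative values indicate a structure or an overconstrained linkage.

M = 2

L=1 J1=0 J2=0
add link → L=2 J1=0 J2=0
add link → L=3 J1=0 J2=0
PS@0,1 dof=2 J2 → L=3 J1=0 J2=1
R@2,1 dof=1 J1 → L=3 J1=1 J2=1
add link → L=4 J1=1 J2=1
P@3,0 dof=1 J1 → L=4 J1=2 J2=1
C@1,3 dof=2 J2 → L=4 J1=2 J2=2
C@2,3 dof=2 J2 → L=4 J1=2 J2=3
M=3(L−1)−2J1−J2=3·3−2·2−3=2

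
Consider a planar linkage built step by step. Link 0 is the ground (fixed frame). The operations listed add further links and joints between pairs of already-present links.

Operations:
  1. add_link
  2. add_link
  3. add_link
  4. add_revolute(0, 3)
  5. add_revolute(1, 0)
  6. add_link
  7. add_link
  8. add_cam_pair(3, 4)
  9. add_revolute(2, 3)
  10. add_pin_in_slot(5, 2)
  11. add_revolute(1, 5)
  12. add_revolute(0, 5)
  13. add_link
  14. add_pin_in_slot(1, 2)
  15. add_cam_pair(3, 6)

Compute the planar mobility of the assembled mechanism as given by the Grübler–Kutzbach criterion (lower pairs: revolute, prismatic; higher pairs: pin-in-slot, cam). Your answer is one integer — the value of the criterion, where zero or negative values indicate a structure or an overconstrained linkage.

M = 4

(L,J1,J2)=(1,0,0); link0 fixed
link1: (2,0,0)
link2: (3,0,0)
link3: (4,0,0)
R 0-3 [J1]: (4,1,0)
R 1-0 [J1]: (4,2,0)
link4: (5,2,0)
link5: (6,2,0)
C 3-4 [J2]: (6,2,1)
R 2-3 [J1]: (6,3,1)
PS 5-2 [J2]: (6,3,2)
R 1-5 [J1]: (6,4,2)
R 0-5 [J1]: (6,5,2)
link6: (7,5,2)
PS 1-2 [J2]: (7,5,3)
C 3-6 [J2]: (7,5,4)
Grübler: 3·6 − 2·5 − 4 = 4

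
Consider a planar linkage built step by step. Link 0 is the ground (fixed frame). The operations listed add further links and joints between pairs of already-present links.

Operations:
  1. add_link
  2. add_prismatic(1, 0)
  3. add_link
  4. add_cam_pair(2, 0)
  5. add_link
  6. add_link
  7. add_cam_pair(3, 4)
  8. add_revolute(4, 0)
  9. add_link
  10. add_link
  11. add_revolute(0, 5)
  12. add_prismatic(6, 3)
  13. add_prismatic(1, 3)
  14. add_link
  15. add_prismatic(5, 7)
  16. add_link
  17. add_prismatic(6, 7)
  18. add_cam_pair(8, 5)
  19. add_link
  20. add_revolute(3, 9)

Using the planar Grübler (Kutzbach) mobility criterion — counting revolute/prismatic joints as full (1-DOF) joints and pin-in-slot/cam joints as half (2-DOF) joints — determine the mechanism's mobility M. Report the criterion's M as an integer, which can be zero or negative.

M = 8

[1;0;0] (link 0 is ground)
L+ [2;0;0]
P(1,0)∈J1 [2;1;0]
L+ [3;1;0]
C(2,0)∈J2 [3;1;1]
L+ [4;1;1]
L+ [5;1;1]
C(3,4)∈J2 [5;1;2]
R(4,0)∈J1 [5;2;2]
L+ [6;2;2]
L+ [7;2;2]
R(0,5)∈J1 [7;3;2]
P(6,3)∈J1 [7;4;2]
P(1,3)∈J1 [7;5;2]
L+ [8;5;2]
P(5,7)∈J1 [8;6;2]
L+ [9;6;2]
P(6,7)∈J1 [9;7;2]
C(8,5)∈J2 [9;7;3]
L+ [10;7;3]
R(3,9)∈J1 [10;8;3]
mobility = 27 − 16 − 3 = 8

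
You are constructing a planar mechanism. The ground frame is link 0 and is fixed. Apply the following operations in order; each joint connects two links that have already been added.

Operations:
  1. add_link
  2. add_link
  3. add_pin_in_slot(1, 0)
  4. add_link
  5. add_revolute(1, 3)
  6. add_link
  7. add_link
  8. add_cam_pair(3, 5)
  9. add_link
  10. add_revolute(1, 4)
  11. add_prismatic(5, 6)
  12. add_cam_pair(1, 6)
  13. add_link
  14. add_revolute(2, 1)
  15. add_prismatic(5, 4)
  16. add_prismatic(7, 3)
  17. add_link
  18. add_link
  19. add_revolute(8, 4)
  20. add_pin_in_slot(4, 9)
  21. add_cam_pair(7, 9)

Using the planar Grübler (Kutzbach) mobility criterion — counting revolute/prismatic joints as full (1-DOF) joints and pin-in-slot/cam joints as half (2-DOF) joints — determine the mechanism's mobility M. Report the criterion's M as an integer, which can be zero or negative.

M = 8

ground; <1,0,0>
#1 <2,0,0>
#2 <3,0,0>
PS:1↔0 J2 <3,0,1>
#3 <4,0,1>
R:1↔3 J1 <4,1,1>
#4 <5,1,1>
#5 <6,1,1>
C:3↔5 J2 <6,1,2>
#6 <7,1,2>
R:1↔4 J1 <7,2,2>
P:5↔6 J1 <7,3,2>
C:1↔6 J2 <7,3,3>
#7 <8,3,3>
R:2↔1 J1 <8,4,3>
P:5↔4 J1 <8,5,3>
P:7↔3 J1 <8,6,3>
#8 <9,6,3>
#9 <10,6,3>
R:8↔4 J1 <10,7,3>
PS:4↔9 J2 <10,7,4>
C:7↔9 J2 <10,7,5>
3×9 − 2×7 − 1×5 = 8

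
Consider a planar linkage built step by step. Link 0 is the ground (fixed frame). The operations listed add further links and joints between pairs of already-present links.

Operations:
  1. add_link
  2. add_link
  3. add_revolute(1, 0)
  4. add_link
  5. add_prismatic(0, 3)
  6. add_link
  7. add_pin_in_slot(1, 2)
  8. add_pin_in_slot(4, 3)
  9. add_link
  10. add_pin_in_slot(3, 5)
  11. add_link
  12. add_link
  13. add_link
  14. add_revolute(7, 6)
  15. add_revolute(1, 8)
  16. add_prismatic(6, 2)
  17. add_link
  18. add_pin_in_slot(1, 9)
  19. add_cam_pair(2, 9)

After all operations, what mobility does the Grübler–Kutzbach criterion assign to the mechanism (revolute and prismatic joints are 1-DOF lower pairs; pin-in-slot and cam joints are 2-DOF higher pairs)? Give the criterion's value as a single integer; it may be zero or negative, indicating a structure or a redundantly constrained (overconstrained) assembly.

ground; <1,0,0>
#1 <2,0,0>
#2 <3,0,0>
R:1↔0 J1 <3,1,0>
#3 <4,1,0>
P:0↔3 J1 <4,2,0>
#4 <5,2,0>
PS:1↔2 J2 <5,2,1>
PS:4↔3 J2 <5,2,2>
#5 <6,2,2>
PS:3↔5 J2 <6,2,3>
#6 <7,2,3>
#7 <8,2,3>
#8 <9,2,3>
R:7↔6 J1 <9,3,3>
R:1↔8 J1 <9,4,3>
P:6↔2 J1 <9,5,3>
#9 <10,5,3>
PS:1↔9 J2 <10,5,4>
C:2↔9 J2 <10,5,5>
3×9 − 2×5 − 1×5 = 12

M = 12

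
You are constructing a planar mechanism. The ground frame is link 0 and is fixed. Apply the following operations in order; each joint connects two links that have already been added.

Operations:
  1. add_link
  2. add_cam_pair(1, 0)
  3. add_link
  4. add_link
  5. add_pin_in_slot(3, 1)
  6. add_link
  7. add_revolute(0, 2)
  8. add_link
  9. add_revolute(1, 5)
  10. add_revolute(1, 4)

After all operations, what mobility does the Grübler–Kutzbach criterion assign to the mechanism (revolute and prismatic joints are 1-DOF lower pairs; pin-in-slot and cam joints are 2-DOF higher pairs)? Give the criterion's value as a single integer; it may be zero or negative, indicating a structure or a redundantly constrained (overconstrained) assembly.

M = 7

ground; <1,0,0>
#1 <2,0,0>
C:1↔0 J2 <2,0,1>
#2 <3,0,1>
#3 <4,0,1>
PS:3↔1 J2 <4,0,2>
#4 <5,0,2>
R:0↔2 J1 <5,1,2>
#5 <6,1,2>
R:1↔5 J1 <6,2,2>
R:1↔4 J1 <6,3,2>
3×5 − 2×3 − 1×2 = 7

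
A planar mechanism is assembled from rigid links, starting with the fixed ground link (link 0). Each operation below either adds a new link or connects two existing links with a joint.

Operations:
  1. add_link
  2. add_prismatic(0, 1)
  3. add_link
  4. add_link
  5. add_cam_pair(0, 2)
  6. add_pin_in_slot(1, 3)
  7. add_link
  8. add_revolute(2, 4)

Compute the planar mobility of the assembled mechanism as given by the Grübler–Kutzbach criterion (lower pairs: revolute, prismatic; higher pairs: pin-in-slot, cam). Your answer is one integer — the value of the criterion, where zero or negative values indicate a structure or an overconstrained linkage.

M = 6

(L,J1,J2)=(1,0,0); link0 fixed
link1: (2,0,0)
P 0-1 [J1]: (2,1,0)
link2: (3,1,0)
link3: (4,1,0)
C 0-2 [J2]: (4,1,1)
PS 1-3 [J2]: (4,1,2)
link4: (5,1,2)
R 2-4 [J1]: (5,2,2)
Grübler: 3·4 − 2·2 − 2 = 6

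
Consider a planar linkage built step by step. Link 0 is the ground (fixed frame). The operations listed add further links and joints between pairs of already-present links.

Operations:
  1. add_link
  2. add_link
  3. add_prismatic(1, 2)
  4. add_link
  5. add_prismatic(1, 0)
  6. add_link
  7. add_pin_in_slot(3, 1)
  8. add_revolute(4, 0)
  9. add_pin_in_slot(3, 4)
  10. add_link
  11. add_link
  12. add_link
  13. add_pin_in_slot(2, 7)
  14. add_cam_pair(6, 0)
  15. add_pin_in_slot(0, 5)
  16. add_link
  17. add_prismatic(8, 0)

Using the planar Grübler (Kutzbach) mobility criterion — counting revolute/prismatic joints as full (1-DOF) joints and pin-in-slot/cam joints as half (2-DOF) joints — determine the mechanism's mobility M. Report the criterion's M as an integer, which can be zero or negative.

L=1 J1=0 J2=0
add link → L=2 J1=0 J2=0
add link → L=3 J1=0 J2=0
P@1,2 dof=1 J1 → L=3 J1=1 J2=0
add link → L=4 J1=1 J2=0
P@1,0 dof=1 J1 → L=4 J1=2 J2=0
add link → L=5 J1=2 J2=0
PS@3,1 dof=2 J2 → L=5 J1=2 J2=1
R@4,0 dof=1 J1 → L=5 J1=3 J2=1
PS@3,4 dof=2 J2 → L=5 J1=3 J2=2
add link → L=6 J1=3 J2=2
add link → L=7 J1=3 J2=2
add link → L=8 J1=3 J2=2
PS@2,7 dof=2 J2 → L=8 J1=3 J2=3
C@6,0 dof=2 J2 → L=8 J1=3 J2=4
PS@0,5 dof=2 J2 → L=8 J1=3 J2=5
add link → L=9 J1=3 J2=5
P@8,0 dof=1 J1 → L=9 J1=4 J2=5
M=3(L−1)−2J1−J2=3·8−2·4−5=11

M = 11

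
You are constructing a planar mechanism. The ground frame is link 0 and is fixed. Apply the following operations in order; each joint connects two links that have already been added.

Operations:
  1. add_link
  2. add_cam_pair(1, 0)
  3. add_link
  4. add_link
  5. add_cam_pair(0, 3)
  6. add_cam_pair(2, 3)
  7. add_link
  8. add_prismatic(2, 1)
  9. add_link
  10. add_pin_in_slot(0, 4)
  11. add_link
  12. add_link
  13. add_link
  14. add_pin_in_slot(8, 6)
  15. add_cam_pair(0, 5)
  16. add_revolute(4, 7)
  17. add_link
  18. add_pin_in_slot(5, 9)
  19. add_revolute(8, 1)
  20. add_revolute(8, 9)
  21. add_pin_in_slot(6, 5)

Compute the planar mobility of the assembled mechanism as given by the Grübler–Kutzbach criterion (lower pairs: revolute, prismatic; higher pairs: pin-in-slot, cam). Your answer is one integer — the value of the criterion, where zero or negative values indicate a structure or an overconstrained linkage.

ground; <1,0,0>
#1 <2,0,0>
C:1↔0 J2 <2,0,1>
#2 <3,0,1>
#3 <4,0,1>
C:0↔3 J2 <4,0,2>
C:2↔3 J2 <4,0,3>
#4 <5,0,3>
P:2↔1 J1 <5,1,3>
#5 <6,1,3>
PS:0↔4 J2 <6,1,4>
#6 <7,1,4>
#7 <8,1,4>
#8 <9,1,4>
PS:8↔6 J2 <9,1,5>
C:0↔5 J2 <9,1,6>
R:4↔7 J1 <9,2,6>
#9 <10,2,6>
PS:5↔9 J2 <10,2,7>
R:8↔1 J1 <10,3,7>
R:8↔9 J1 <10,4,7>
PS:6↔5 J2 <10,4,8>
3×9 − 2×4 − 1×8 = 11

M = 11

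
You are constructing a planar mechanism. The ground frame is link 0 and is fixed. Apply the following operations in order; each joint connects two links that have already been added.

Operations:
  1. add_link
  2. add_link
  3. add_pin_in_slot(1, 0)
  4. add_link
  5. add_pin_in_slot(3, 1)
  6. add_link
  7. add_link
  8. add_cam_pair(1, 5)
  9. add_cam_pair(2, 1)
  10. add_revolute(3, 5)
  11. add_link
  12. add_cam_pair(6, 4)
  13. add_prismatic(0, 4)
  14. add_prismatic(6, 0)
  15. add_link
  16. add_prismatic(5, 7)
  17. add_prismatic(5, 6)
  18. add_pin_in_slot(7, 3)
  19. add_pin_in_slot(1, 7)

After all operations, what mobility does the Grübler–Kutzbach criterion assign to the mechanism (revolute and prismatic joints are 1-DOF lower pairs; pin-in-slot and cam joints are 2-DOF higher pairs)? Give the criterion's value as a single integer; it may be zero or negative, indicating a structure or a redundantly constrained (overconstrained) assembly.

M = 4

ground; <1,0,0>
#1 <2,0,0>
#2 <3,0,0>
PS:1↔0 J2 <3,0,1>
#3 <4,0,1>
PS:3↔1 J2 <4,0,2>
#4 <5,0,2>
#5 <6,0,2>
C:1↔5 J2 <6,0,3>
C:2↔1 J2 <6,0,4>
R:3↔5 J1 <6,1,4>
#6 <7,1,4>
C:6↔4 J2 <7,1,5>
P:0↔4 J1 <7,2,5>
P:6↔0 J1 <7,3,5>
#7 <8,3,5>
P:5↔7 J1 <8,4,5>
P:5↔6 J1 <8,5,5>
PS:7↔3 J2 <8,5,6>
PS:1↔7 J2 <8,5,7>
3×7 − 2×5 − 1×7 = 4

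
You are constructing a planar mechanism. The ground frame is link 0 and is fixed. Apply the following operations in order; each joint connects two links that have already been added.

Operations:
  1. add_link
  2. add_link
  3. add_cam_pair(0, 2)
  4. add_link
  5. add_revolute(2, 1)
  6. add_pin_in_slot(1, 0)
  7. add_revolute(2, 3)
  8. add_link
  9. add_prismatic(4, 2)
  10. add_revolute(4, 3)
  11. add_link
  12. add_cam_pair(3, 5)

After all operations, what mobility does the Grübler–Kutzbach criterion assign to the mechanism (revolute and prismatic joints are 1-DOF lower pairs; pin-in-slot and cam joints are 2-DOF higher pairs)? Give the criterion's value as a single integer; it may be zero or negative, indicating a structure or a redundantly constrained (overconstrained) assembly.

L=1 J1=0 J2=0
add link → L=2 J1=0 J2=0
add link → L=3 J1=0 J2=0
C@0,2 dof=2 J2 → L=3 J1=0 J2=1
add link → L=4 J1=0 J2=1
R@2,1 dof=1 J1 → L=4 J1=1 J2=1
PS@1,0 dof=2 J2 → L=4 J1=1 J2=2
R@2,3 dof=1 J1 → L=4 J1=2 J2=2
add link → L=5 J1=2 J2=2
P@4,2 dof=1 J1 → L=5 J1=3 J2=2
R@4,3 dof=1 J1 → L=5 J1=4 J2=2
add link → L=6 J1=4 J2=2
C@3,5 dof=2 J2 → L=6 J1=4 J2=3
M=3(L−1)−2J1−J2=3·5−2·4−3=4

M = 4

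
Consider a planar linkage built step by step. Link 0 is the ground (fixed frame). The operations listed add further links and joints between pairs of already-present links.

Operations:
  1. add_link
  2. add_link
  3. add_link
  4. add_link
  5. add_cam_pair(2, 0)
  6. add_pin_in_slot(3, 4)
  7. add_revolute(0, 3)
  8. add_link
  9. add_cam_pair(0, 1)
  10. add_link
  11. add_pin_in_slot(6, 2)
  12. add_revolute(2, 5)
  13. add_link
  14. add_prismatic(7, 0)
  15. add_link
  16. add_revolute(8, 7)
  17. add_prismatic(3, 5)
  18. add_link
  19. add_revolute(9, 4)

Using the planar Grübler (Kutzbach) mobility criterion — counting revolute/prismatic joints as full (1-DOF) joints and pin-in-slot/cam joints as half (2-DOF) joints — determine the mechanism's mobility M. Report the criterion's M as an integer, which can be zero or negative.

[1;0;0] (link 0 is ground)
L+ [2;0;0]
L+ [3;0;0]
L+ [4;0;0]
L+ [5;0;0]
C(2,0)∈J2 [5;0;1]
PS(3,4)∈J2 [5;0;2]
R(0,3)∈J1 [5;1;2]
L+ [6;1;2]
C(0,1)∈J2 [6;1;3]
L+ [7;1;3]
PS(6,2)∈J2 [7;1;4]
R(2,5)∈J1 [7;2;4]
L+ [8;2;4]
P(7,0)∈J1 [8;3;4]
L+ [9;3;4]
R(8,7)∈J1 [9;4;4]
P(3,5)∈J1 [9;5;4]
L+ [10;5;4]
R(9,4)∈J1 [10;6;4]
mobility = 27 − 12 − 4 = 11

M = 11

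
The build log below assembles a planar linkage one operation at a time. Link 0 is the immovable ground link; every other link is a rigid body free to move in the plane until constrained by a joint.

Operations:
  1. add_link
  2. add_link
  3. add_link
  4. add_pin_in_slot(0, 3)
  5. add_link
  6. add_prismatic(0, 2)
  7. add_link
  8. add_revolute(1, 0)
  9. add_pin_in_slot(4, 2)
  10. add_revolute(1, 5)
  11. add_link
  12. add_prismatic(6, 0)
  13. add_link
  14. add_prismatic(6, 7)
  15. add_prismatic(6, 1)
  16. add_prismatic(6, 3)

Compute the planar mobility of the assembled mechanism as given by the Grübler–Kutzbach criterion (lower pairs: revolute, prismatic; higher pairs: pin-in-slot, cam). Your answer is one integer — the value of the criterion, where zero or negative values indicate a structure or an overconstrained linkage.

M = 5

[1;0;0] (link 0 is ground)
L+ [2;0;0]
L+ [3;0;0]
L+ [4;0;0]
PS(0,3)∈J2 [4;0;1]
L+ [5;0;1]
P(0,2)∈J1 [5;1;1]
L+ [6;1;1]
R(1,0)∈J1 [6;2;1]
PS(4,2)∈J2 [6;2;2]
R(1,5)∈J1 [6;3;2]
L+ [7;3;2]
P(6,0)∈J1 [7;4;2]
L+ [8;4;2]
P(6,7)∈J1 [8;5;2]
P(6,1)∈J1 [8;6;2]
P(6,3)∈J1 [8;7;2]
mobility = 21 − 14 − 2 = 5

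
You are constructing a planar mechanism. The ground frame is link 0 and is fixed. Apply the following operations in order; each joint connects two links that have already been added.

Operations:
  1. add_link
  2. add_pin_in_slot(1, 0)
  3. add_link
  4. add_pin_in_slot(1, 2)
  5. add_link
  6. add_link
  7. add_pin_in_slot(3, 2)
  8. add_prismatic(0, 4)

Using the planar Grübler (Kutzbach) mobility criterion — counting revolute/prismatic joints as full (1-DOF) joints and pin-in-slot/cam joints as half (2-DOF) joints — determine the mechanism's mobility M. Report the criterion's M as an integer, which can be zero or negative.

[1;0;0] (link 0 is ground)
L+ [2;0;0]
PS(1,0)∈J2 [2;0;1]
L+ [3;0;1]
PS(1,2)∈J2 [3;0;2]
L+ [4;0;2]
L+ [5;0;2]
PS(3,2)∈J2 [5;0;3]
P(0,4)∈J1 [5;1;3]
mobility = 12 − 2 − 3 = 7

M = 7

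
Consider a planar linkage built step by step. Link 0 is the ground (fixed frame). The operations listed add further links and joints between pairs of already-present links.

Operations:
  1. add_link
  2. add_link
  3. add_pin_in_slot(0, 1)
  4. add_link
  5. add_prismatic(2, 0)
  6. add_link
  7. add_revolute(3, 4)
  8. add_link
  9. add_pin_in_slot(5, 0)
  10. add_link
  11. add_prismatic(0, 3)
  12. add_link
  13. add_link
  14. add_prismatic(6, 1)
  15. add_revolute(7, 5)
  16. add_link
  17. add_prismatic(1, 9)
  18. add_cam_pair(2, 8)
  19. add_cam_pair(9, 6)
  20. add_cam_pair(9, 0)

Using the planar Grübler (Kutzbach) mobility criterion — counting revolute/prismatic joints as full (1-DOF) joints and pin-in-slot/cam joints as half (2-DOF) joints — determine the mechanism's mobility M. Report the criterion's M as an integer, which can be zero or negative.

M = 10

L=1 J1=0 J2=0
add link → L=2 J1=0 J2=0
add link → L=3 J1=0 J2=0
PS@0,1 dof=2 J2 → L=3 J1=0 J2=1
add link → L=4 J1=0 J2=1
P@2,0 dof=1 J1 → L=4 J1=1 J2=1
add link → L=5 J1=1 J2=1
R@3,4 dof=1 J1 → L=5 J1=2 J2=1
add link → L=6 J1=2 J2=1
PS@5,0 dof=2 J2 → L=6 J1=2 J2=2
add link → L=7 J1=2 J2=2
P@0,3 dof=1 J1 → L=7 J1=3 J2=2
add link → L=8 J1=3 J2=2
add link → L=9 J1=3 J2=2
P@6,1 dof=1 J1 → L=9 J1=4 J2=2
R@7,5 dof=1 J1 → L=9 J1=5 J2=2
add link → L=10 J1=5 J2=2
P@1,9 dof=1 J1 → L=10 J1=6 J2=2
C@2,8 dof=2 J2 → L=10 J1=6 J2=3
C@9,6 dof=2 J2 → L=10 J1=6 J2=4
C@9,0 dof=2 J2 → L=10 J1=6 J2=5
M=3(L−1)−2J1−J2=3·9−2·6−5=10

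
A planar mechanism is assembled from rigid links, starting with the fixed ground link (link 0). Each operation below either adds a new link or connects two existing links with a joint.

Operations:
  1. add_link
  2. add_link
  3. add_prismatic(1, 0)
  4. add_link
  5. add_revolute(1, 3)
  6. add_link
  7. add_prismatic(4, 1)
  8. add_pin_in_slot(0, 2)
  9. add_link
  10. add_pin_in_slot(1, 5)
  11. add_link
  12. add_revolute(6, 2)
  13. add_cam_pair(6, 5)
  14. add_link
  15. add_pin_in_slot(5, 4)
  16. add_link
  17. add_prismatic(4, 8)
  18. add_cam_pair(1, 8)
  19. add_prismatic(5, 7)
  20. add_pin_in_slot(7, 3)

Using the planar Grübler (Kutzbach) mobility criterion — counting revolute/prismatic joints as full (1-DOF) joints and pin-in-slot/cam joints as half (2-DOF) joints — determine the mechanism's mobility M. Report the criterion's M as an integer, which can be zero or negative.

link 0 = ground. State L|J1|J2 = 1|0|0
+link1  2|0|0
+link2  3|0|0
P(1,0) f=1→J1  3|1|0
+link3  4|1|0
R(1,3) f=1→J1  4|2|0
+link4  5|2|0
P(4,1) f=1→J1  5|3|0
PS(0,2) f=2→J2  5|3|1
+link5  6|3|1
PS(1,5) f=2→J2  6|3|2
+link6  7|3|2
R(6,2) f=1→J1  7|4|2
C(6,5) f=2→J2  7|4|3
+link7  8|4|3
PS(5,4) f=2→J2  8|4|4
+link8  9|4|4
P(4,8) f=1→J1  9|5|4
C(1,8) f=2→J2  9|5|5
P(5,7) f=1→J1  9|6|5
PS(7,3) f=2→J2  9|6|6
M = 3(9−1)−2·6−6 = 24−12−6 = 6

M = 6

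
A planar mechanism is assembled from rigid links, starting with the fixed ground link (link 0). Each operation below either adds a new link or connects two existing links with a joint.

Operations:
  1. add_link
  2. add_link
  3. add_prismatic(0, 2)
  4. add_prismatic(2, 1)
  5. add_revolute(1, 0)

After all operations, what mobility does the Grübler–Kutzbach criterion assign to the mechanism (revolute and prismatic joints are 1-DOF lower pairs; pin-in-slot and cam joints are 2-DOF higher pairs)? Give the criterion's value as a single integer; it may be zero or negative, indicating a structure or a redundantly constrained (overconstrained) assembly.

[1;0;0] (link 0 is ground)
L+ [2;0;0]
L+ [3;0;0]
P(0,2)∈J1 [3;1;0]
P(2,1)∈J1 [3;2;0]
R(1,0)∈J1 [3;3;0]
mobility = 6 − 6 − 0 = 0

M = 0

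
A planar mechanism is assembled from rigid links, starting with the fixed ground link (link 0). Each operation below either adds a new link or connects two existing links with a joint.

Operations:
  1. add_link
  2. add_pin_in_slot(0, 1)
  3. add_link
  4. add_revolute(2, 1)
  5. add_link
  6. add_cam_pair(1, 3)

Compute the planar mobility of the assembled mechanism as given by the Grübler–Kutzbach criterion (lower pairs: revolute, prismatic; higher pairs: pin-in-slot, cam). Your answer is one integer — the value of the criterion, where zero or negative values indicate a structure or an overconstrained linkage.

M = 5

(L,J1,J2)=(1,0,0); link0 fixed
link1: (2,0,0)
PS 0-1 [J2]: (2,0,1)
link2: (3,0,1)
R 2-1 [J1]: (3,1,1)
link3: (4,1,1)
C 1-3 [J2]: (4,1,2)
Grübler: 3·3 − 2·1 − 2 = 5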